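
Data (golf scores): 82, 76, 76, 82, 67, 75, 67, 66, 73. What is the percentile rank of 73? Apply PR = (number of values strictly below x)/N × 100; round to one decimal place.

33.3

N = 9.
Strictly below 73: 3. Equal to 73: 1.
PR = 3/9 × 100 = 33.3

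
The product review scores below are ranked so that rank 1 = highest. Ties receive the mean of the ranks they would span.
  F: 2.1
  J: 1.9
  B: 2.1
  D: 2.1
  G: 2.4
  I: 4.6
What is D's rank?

4

Sorted (descending): 4.6, 2.4, 2.1, 2.1, 2.1, 1.9
The 3 values of 2.1 occupy positions 3–5 → average rank 4.
D has value 2.1 → rank 4.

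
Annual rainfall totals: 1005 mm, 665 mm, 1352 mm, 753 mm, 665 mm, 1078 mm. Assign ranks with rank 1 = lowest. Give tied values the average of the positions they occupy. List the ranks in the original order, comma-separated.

4, 1.5, 6, 3, 1.5, 5

Sorted (ascending): 665, 665, 753, 1005, 1078, 1352
The 2 values of 665 occupy positions 1–2 → average rank (1+2)/2 = 1.5.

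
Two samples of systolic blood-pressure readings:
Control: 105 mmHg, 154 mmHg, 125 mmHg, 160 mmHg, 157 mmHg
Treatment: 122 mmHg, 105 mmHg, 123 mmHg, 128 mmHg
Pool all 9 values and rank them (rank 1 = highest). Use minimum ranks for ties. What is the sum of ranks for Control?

19

Sorted (descending): 160, 157, 154, 128, 125, 123, 122, 105, 105
The 2 values of 105 occupy positions 8–9 → each gets rank 8.
Control values → pooled ranks: 105→8, 154→3, 125→5, 160→1, 157→2
Rank sum = 8 + 3 + 5 + 1 + 2 = 19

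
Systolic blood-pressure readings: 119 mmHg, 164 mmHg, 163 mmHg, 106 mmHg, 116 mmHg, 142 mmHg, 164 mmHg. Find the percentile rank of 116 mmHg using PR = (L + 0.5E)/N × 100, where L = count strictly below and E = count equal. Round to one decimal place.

N = 7.
Strictly below 116: 1. Equal to 116: 1.
PR = (1 + 0.5·1)/7 × 100 = 21.4

21.4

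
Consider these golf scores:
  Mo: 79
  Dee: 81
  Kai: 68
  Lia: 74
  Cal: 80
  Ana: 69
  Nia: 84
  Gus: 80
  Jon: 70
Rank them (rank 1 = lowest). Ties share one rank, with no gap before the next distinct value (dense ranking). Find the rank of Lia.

4

Sorted (ascending): 68, 69, 70, 74, 79, 80, 80, 81, 84
The 2 values of 80 share dense rank 6.
Remaining distinct values take the next consecutive integers.
Lia has value 74 → rank 4.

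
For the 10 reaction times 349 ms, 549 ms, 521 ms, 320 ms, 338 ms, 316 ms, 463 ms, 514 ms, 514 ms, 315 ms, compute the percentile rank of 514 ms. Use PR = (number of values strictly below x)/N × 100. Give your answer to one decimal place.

N = 10.
Strictly below 514: 6. Equal to 514: 2.
PR = 6/10 × 100 = 60.0

60.0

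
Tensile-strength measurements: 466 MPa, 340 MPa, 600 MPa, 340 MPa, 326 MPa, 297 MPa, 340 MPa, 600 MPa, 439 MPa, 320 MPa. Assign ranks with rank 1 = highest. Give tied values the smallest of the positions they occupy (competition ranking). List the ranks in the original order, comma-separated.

3, 5, 1, 5, 8, 10, 5, 1, 4, 9

Sorted (descending): 600, 600, 466, 439, 340, 340, 340, 326, 320, 297
The 2 values of 600 occupy positions 1–2 → each gets rank 1.
The 3 values of 340 occupy positions 5–7 → each gets rank 5.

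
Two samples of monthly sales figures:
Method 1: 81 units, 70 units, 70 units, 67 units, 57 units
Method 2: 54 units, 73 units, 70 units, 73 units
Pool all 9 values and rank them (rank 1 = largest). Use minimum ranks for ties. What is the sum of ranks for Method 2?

17

Sorted (descending): 81, 73, 73, 70, 70, 70, 67, 57, 54
The 2 values of 73 occupy positions 2–3 → each gets rank 2.
The 3 values of 70 occupy positions 4–6 → each gets rank 4.
Method 2 values → pooled ranks: 54→9, 73→2, 70→4, 73→2
Rank sum = 9 + 2 + 4 + 2 = 17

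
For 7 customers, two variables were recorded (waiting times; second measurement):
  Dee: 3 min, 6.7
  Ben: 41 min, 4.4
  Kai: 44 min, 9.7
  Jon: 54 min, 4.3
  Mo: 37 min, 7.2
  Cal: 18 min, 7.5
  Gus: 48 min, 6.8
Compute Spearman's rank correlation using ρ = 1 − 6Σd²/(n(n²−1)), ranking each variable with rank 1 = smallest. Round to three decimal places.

Ranks of variable 1: 1, 4, 5, 7, 3, 2, 6
Ranks of variable 2: 3, 2, 7, 1, 5, 6, 4
d = r₁ − r₂: -2, 2, -2, 6, -2, -4, 2
d²: 4, 4, 4, 36, 4, 16, 4; Σd² = 72
ρ = 1 − 6·72/(7·48) = 1 − 432/336 = -0.286

-0.286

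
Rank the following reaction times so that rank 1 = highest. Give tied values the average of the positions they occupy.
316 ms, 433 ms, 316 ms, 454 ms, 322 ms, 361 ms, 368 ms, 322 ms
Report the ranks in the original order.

7.5, 2, 7.5, 1, 5.5, 4, 3, 5.5

Sorted (descending): 454, 433, 368, 361, 322, 322, 316, 316
The 2 values of 322 occupy positions 5–6 → average rank (5+6)/2 = 5.5.
The 2 values of 316 occupy positions 7–8 → average rank (7+8)/2 = 7.5.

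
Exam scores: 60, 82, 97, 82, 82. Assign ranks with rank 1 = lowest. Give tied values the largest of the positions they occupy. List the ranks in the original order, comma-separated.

Sorted (ascending): 60, 82, 82, 82, 97
The 3 values of 82 occupy positions 2–4 → each gets rank 4.

1, 4, 5, 4, 4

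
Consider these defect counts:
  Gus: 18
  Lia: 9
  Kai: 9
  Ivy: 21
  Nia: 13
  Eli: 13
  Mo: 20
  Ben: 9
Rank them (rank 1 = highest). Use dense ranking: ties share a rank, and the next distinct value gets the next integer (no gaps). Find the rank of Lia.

Sorted (descending): 21, 20, 18, 13, 13, 9, 9, 9
The 2 values of 13 share dense rank 4.
The 3 values of 9 share dense rank 5.
Remaining distinct values take the next consecutive integers.
Lia has value 9 → rank 5.

5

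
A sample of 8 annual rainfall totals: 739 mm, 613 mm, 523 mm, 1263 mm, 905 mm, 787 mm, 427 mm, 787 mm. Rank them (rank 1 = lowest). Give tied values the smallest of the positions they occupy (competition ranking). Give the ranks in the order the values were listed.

4, 3, 2, 8, 7, 5, 1, 5

Sorted (ascending): 427, 523, 613, 739, 787, 787, 905, 1263
The 2 values of 787 occupy positions 5–6 → each gets rank 5.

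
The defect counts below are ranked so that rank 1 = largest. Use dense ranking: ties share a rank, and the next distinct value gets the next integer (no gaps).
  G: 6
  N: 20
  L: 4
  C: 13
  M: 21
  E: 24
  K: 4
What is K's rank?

Sorted (descending): 24, 21, 20, 13, 6, 4, 4
The 2 values of 4 share dense rank 6.
Remaining distinct values take the next consecutive integers.
K has value 4 → rank 6.

6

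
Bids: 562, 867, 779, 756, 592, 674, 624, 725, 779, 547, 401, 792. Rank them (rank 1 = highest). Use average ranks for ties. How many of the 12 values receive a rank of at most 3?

Sorted (descending): 867, 792, 779, 779, 756, 725, 674, 624, 592, 562, 547, 401
The 2 values of 779 occupy positions 3–4 → average rank (3+4)/2 = 3.5.
Ranks ≤ 3: {1, 2} → 2 values.

2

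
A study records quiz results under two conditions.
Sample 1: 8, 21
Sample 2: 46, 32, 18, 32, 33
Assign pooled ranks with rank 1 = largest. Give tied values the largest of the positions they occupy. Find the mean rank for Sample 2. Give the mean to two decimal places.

Sorted (descending): 46, 33, 32, 32, 21, 18, 8
The 2 values of 32 occupy positions 3–4 → each gets rank 4.
Sample 2 values → pooled ranks: 46→1, 32→4, 18→6, 32→4, 33→2
Mean rank = (1 + 4 + 6 + 4 + 2) / 5 = 3.40

3.40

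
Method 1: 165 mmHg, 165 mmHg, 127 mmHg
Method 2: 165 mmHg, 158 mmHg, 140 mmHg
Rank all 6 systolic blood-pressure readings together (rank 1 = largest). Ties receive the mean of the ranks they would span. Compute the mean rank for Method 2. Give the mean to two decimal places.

3.67

Sorted (descending): 165, 165, 165, 158, 140, 127
The 3 values of 165 occupy positions 1–3 → average rank 2.
Method 2 values → pooled ranks: 165→2, 158→4, 140→5
Mean rank = (2 + 4 + 5) / 3 = 3.67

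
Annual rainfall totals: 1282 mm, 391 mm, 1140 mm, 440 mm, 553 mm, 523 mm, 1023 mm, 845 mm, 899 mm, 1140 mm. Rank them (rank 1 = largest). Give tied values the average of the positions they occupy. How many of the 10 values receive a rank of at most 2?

1

Sorted (descending): 1282, 1140, 1140, 1023, 899, 845, 553, 523, 440, 391
The 2 values of 1140 occupy positions 2–3 → average rank (2+3)/2 = 2.5.
Ranks ≤ 2: {1} → 1 value.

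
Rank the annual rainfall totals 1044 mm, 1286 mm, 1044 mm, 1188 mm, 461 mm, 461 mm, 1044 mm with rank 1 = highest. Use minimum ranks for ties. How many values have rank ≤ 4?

Sorted (descending): 1286, 1188, 1044, 1044, 1044, 461, 461
The 3 values of 1044 occupy positions 3–5 → each gets rank 3.
The 2 values of 461 occupy positions 6–7 → each gets rank 6.
Ranks ≤ 4: {1, 2, 3, 3, 3} → 5 values.

5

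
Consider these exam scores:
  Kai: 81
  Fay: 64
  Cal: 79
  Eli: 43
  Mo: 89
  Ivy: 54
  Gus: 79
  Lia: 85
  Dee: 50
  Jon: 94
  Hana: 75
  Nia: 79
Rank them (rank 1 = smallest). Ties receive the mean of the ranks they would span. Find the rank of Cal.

Sorted (ascending): 43, 50, 54, 64, 75, 79, 79, 79, 81, 85, 89, 94
The 3 values of 79 occupy positions 6–8 → average rank 7.
Cal has value 79 → rank 7.

7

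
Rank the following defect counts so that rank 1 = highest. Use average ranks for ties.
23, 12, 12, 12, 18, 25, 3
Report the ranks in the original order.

Sorted (descending): 25, 23, 18, 12, 12, 12, 3
The 3 values of 12 occupy positions 4–6 → average rank 5.

2, 5, 5, 5, 3, 1, 7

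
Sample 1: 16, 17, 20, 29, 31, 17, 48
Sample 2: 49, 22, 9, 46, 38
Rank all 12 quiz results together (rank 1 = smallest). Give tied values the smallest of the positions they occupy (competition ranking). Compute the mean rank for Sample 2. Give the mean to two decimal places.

Sorted (ascending): 9, 16, 17, 17, 20, 22, 29, 31, 38, 46, 48, 49
The 2 values of 17 occupy positions 3–4 → each gets rank 3.
Sample 2 values → pooled ranks: 49→12, 22→6, 9→1, 46→10, 38→9
Mean rank = (12 + 6 + 1 + 10 + 9) / 5 = 7.60

7.60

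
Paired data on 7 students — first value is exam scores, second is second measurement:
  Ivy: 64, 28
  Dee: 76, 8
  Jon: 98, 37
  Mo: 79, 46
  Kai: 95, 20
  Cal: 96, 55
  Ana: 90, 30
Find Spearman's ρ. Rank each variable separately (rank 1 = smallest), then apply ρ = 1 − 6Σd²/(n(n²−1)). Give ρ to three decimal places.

0.500

Ranks of variable 1: 1, 2, 7, 3, 5, 6, 4
Ranks of variable 2: 3, 1, 5, 6, 2, 7, 4
d = r₁ − r₂: -2, 1, 2, -3, 3, -1, 0
d²: 4, 1, 4, 9, 9, 1, 0; Σd² = 28
ρ = 1 − 6·28/(7·48) = 1 − 168/336 = 0.500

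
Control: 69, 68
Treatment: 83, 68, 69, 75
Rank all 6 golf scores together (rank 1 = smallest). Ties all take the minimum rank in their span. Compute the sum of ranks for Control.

4

Sorted (ascending): 68, 68, 69, 69, 75, 83
The 2 values of 68 occupy positions 1–2 → each gets rank 1.
The 2 values of 69 occupy positions 3–4 → each gets rank 3.
Control values → pooled ranks: 69→3, 68→1
Rank sum = 3 + 1 = 4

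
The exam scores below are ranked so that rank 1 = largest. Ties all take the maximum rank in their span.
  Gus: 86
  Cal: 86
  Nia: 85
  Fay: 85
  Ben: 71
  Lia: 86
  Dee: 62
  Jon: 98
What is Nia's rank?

6

Sorted (descending): 98, 86, 86, 86, 85, 85, 71, 62
The 3 values of 86 occupy positions 2–4 → each gets rank 4.
The 2 values of 85 occupy positions 5–6 → each gets rank 6.
Nia has value 85 → rank 6.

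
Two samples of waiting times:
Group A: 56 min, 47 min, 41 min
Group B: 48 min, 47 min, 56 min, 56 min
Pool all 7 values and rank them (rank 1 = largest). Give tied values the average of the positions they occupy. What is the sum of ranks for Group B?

13.5

Sorted (descending): 56, 56, 56, 48, 47, 47, 41
The 3 values of 56 occupy positions 1–3 → average rank 2.
The 2 values of 47 occupy positions 5–6 → average rank (5+6)/2 = 5.5.
Group B values → pooled ranks: 48→4, 47→5.5, 56→2, 56→2
Rank sum = 4 + 5.5 + 2 + 2 = 13.5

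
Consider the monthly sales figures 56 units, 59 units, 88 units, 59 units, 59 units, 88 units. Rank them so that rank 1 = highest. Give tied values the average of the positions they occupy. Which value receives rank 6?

Sorted (descending): 88, 88, 59, 59, 59, 56
The 2 values of 88 occupy positions 1–2 → average rank (1+2)/2 = 1.5.
The 3 values of 59 occupy positions 3–5 → average rank 4.
Rank 6 → value 56.

56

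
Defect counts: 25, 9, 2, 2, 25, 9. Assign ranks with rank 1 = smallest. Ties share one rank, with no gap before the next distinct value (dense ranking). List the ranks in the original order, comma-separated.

3, 2, 1, 1, 3, 2

Sorted (ascending): 2, 2, 9, 9, 25, 25
The 2 values of 2 share dense rank 1.
The 2 values of 9 share dense rank 2.
The 2 values of 25 share dense rank 3.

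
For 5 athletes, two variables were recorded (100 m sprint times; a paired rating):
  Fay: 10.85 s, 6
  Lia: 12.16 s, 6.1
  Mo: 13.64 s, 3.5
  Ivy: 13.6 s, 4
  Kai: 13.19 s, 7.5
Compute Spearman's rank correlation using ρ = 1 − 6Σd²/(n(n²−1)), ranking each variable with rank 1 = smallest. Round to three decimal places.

Ranks of variable 1: 1, 2, 5, 4, 3
Ranks of variable 2: 3, 4, 1, 2, 5
d = r₁ − r₂: -2, -2, 4, 2, -2
d²: 4, 4, 16, 4, 4; Σd² = 32
ρ = 1 − 6·32/(5·24) = 1 − 192/120 = -0.600

-0.600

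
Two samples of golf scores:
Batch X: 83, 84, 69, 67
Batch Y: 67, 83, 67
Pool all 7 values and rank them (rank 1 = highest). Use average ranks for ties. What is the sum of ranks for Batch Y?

Sorted (descending): 84, 83, 83, 69, 67, 67, 67
The 2 values of 83 occupy positions 2–3 → average rank (2+3)/2 = 2.5.
The 3 values of 67 occupy positions 5–7 → average rank 6.
Batch Y values → pooled ranks: 67→6, 83→2.5, 67→6
Rank sum = 6 + 2.5 + 6 = 14.5

14.5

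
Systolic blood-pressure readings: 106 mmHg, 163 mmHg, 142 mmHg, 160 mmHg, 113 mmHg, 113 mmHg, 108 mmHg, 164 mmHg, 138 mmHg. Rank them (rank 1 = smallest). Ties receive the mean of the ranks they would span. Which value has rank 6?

142

Sorted (ascending): 106, 108, 113, 113, 138, 142, 160, 163, 164
The 2 values of 113 occupy positions 3–4 → average rank (3+4)/2 = 3.5.
Rank 6 → value 142.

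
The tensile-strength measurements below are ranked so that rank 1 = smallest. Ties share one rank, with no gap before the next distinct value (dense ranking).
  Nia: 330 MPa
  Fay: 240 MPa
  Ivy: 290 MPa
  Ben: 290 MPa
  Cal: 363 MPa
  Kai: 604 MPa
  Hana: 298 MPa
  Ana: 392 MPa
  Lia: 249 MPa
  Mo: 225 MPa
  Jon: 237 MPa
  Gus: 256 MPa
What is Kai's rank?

Sorted (ascending): 225, 237, 240, 249, 256, 290, 290, 298, 330, 363, 392, 604
The 2 values of 290 share dense rank 6.
Remaining distinct values take the next consecutive integers.
Kai has value 604 MPa → rank 11.

11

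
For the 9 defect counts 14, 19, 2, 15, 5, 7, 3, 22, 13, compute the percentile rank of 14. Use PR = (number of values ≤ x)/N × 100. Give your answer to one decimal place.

N = 9.
Strictly below 14: 5. Equal to 14: 1.
PR = 6/9 × 100 = 66.7

66.7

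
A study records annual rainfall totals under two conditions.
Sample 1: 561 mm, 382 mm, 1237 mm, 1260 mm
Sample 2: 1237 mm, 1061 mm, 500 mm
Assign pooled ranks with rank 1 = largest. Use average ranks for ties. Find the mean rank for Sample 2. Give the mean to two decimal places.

4.17

Sorted (descending): 1260, 1237, 1237, 1061, 561, 500, 382
The 2 values of 1237 occupy positions 2–3 → average rank (2+3)/2 = 2.5.
Sample 2 values → pooled ranks: 1237→2.5, 1061→4, 500→6
Mean rank = (2.5 + 4 + 6) / 3 = 4.17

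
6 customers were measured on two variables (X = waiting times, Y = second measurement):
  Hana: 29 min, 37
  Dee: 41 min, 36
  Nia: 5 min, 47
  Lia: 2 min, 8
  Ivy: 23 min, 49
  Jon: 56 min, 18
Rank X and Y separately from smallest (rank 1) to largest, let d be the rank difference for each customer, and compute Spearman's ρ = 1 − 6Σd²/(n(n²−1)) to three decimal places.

Ranks of variable 1: 4, 5, 2, 1, 3, 6
Ranks of variable 2: 4, 3, 5, 1, 6, 2
d = r₁ − r₂: 0, 2, -3, 0, -3, 4
d²: 0, 4, 9, 0, 9, 16; Σd² = 38
ρ = 1 − 6·38/(6·35) = 1 − 228/210 = -0.086

-0.086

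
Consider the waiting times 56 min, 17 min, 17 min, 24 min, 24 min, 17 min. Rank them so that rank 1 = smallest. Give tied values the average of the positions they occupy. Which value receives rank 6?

56

Sorted (ascending): 17, 17, 17, 24, 24, 56
The 3 values of 17 occupy positions 1–3 → average rank 2.
The 2 values of 24 occupy positions 4–5 → average rank (4+5)/2 = 4.5.
Rank 6 → value 56.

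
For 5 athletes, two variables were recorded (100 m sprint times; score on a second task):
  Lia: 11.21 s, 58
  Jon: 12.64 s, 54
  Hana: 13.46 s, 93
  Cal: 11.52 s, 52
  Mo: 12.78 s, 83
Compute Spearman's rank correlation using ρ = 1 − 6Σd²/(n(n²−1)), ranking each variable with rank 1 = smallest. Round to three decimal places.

Ranks of variable 1: 1, 3, 5, 2, 4
Ranks of variable 2: 3, 2, 5, 1, 4
d = r₁ − r₂: -2, 1, 0, 1, 0
d²: 4, 1, 0, 1, 0; Σd² = 6
ρ = 1 − 6·6/(5·24) = 1 − 36/120 = 0.700

0.700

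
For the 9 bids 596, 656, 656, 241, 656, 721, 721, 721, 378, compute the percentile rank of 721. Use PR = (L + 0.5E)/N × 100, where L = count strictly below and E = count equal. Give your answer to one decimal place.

N = 9.
Strictly below 721: 6. Equal to 721: 3.
PR = (6 + 0.5·3)/9 × 100 = 83.3

83.3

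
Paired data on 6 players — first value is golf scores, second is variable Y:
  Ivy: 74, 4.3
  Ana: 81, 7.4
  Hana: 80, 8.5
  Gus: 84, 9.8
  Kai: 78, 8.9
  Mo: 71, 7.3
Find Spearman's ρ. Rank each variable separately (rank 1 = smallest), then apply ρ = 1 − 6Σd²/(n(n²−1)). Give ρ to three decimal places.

0.714

Ranks of variable 1: 2, 5, 4, 6, 3, 1
Ranks of variable 2: 1, 3, 4, 6, 5, 2
d = r₁ − r₂: 1, 2, 0, 0, -2, -1
d²: 1, 4, 0, 0, 4, 1; Σd² = 10
ρ = 1 − 6·10/(6·35) = 1 − 60/210 = 0.714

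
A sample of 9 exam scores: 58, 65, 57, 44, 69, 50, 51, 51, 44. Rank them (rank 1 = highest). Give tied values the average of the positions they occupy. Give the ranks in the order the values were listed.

3, 2, 4, 8.5, 1, 7, 5.5, 5.5, 8.5

Sorted (descending): 69, 65, 58, 57, 51, 51, 50, 44, 44
The 2 values of 51 occupy positions 5–6 → average rank (5+6)/2 = 5.5.
The 2 values of 44 occupy positions 8–9 → average rank (8+9)/2 = 8.5.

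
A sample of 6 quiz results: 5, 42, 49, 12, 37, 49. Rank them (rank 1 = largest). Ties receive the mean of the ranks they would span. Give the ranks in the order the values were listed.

6, 3, 1.5, 5, 4, 1.5

Sorted (descending): 49, 49, 42, 37, 12, 5
The 2 values of 49 occupy positions 1–2 → average rank (1+2)/2 = 1.5.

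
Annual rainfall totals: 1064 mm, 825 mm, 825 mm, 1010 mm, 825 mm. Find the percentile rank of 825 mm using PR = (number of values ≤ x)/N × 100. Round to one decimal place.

60.0

N = 5.
Strictly below 825: 0. Equal to 825: 3.
PR = 3/5 × 100 = 60.0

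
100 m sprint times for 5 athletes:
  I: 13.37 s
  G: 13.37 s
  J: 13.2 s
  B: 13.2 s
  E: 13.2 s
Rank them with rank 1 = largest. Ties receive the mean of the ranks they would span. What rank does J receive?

4

Sorted (descending): 13.37, 13.37, 13.2, 13.2, 13.2
The 2 values of 13.37 occupy positions 1–2 → average rank (1+2)/2 = 1.5.
The 3 values of 13.2 occupy positions 3–5 → average rank 4.
J has value 13.2 s → rank 4.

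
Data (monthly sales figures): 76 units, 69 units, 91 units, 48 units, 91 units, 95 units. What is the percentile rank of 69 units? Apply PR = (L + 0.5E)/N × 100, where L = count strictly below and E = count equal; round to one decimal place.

N = 6.
Strictly below 69: 1. Equal to 69: 1.
PR = (1 + 0.5·1)/6 × 100 = 25.0

25.0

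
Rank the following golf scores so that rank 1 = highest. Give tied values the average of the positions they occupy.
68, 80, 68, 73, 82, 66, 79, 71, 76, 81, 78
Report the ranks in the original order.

Sorted (descending): 82, 81, 80, 79, 78, 76, 73, 71, 68, 68, 66
The 2 values of 68 occupy positions 9–10 → average rank (9+10)/2 = 9.5.

9.5, 3, 9.5, 7, 1, 11, 4, 8, 6, 2, 5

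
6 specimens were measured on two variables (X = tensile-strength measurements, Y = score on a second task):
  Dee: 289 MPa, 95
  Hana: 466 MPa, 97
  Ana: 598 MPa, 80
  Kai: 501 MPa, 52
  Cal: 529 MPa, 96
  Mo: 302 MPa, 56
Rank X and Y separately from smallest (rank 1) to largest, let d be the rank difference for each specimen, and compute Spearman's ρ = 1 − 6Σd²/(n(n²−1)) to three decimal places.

-0.029

Ranks of variable 1: 1, 3, 6, 4, 5, 2
Ranks of variable 2: 4, 6, 3, 1, 5, 2
d = r₁ − r₂: -3, -3, 3, 3, 0, 0
d²: 9, 9, 9, 9, 0, 0; Σd² = 36
ρ = 1 − 6·36/(6·35) = 1 − 216/210 = -0.029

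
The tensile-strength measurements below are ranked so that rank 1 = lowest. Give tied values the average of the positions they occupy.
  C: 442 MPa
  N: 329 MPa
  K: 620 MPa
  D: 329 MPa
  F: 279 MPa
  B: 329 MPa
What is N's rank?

Sorted (ascending): 279, 329, 329, 329, 442, 620
The 3 values of 329 occupy positions 2–4 → average rank 3.
N has value 329 MPa → rank 3.

3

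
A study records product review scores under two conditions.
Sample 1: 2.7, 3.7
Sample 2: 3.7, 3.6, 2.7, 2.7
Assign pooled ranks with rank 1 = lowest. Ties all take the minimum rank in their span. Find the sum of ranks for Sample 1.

Sorted (ascending): 2.7, 2.7, 2.7, 3.6, 3.7, 3.7
The 3 values of 2.7 occupy positions 1–3 → each gets rank 1.
The 2 values of 3.7 occupy positions 5–6 → each gets rank 5.
Sample 1 values → pooled ranks: 2.7→1, 3.7→5
Rank sum = 1 + 5 = 6

6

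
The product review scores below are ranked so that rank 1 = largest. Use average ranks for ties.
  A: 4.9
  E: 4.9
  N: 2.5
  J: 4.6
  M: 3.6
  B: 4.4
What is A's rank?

Sorted (descending): 4.9, 4.9, 4.6, 4.4, 3.6, 2.5
The 2 values of 4.9 occupy positions 1–2 → average rank (1+2)/2 = 1.5.
A has value 4.9 → rank 1.5.

1.5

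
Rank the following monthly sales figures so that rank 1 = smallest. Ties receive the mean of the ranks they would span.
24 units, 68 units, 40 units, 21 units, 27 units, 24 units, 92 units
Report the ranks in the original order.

Sorted (ascending): 21, 24, 24, 27, 40, 68, 92
The 2 values of 24 occupy positions 2–3 → average rank (2+3)/2 = 2.5.

2.5, 6, 5, 1, 4, 2.5, 7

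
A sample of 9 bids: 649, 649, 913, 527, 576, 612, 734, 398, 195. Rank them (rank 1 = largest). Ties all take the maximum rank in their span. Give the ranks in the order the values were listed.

Sorted (descending): 913, 734, 649, 649, 612, 576, 527, 398, 195
The 2 values of 649 occupy positions 3–4 → each gets rank 4.

4, 4, 1, 7, 6, 5, 2, 8, 9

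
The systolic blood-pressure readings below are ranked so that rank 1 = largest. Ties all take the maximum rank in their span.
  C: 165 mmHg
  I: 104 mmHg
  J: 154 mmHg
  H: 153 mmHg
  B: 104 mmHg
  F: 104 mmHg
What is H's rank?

3

Sorted (descending): 165, 154, 153, 104, 104, 104
The 3 values of 104 occupy positions 4–6 → each gets rank 6.
H has value 153 mmHg → rank 3.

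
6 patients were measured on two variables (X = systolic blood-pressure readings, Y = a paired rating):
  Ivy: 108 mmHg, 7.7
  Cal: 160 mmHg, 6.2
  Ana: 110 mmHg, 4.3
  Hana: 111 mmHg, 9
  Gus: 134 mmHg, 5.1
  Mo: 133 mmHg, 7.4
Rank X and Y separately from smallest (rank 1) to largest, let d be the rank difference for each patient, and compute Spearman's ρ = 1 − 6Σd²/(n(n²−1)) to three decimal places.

-0.257

Ranks of variable 1: 1, 6, 2, 3, 5, 4
Ranks of variable 2: 5, 3, 1, 6, 2, 4
d = r₁ − r₂: -4, 3, 1, -3, 3, 0
d²: 16, 9, 1, 9, 9, 0; Σd² = 44
ρ = 1 − 6·44/(6·35) = 1 − 264/210 = -0.257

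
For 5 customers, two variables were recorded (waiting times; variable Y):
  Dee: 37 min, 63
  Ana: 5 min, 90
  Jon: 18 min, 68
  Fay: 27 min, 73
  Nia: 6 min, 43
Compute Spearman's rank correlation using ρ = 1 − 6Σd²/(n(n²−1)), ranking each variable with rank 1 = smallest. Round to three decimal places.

Ranks of variable 1: 5, 1, 3, 4, 2
Ranks of variable 2: 2, 5, 3, 4, 1
d = r₁ − r₂: 3, -4, 0, 0, 1
d²: 9, 16, 0, 0, 1; Σd² = 26
ρ = 1 − 6·26/(5·24) = 1 − 156/120 = -0.300

-0.300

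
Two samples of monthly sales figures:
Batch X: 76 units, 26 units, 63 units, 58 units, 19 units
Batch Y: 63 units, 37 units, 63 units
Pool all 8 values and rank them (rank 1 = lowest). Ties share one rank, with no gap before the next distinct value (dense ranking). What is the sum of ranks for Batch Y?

13

Sorted (ascending): 19, 26, 37, 58, 63, 63, 63, 76
The 3 values of 63 share dense rank 5.
Remaining distinct values take the next consecutive integers.
Batch Y values → pooled ranks: 63→5, 37→3, 63→5
Rank sum = 5 + 3 + 5 = 13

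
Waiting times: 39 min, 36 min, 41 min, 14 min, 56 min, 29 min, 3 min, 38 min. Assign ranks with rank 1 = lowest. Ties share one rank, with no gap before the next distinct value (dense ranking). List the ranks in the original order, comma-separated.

6, 4, 7, 2, 8, 3, 1, 5

Sorted (ascending): 3, 14, 29, 36, 38, 39, 41, 56
No ties — each value takes its position as its rank.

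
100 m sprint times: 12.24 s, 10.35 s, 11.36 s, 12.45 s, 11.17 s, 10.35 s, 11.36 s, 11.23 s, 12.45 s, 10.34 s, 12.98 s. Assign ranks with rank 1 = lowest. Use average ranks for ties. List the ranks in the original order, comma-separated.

Sorted (ascending): 10.34, 10.35, 10.35, 11.17, 11.23, 11.36, 11.36, 12.24, 12.45, 12.45, 12.98
The 2 values of 10.35 occupy positions 2–3 → average rank (2+3)/2 = 2.5.
The 2 values of 11.36 occupy positions 6–7 → average rank (6+7)/2 = 6.5.
The 2 values of 12.45 occupy positions 9–10 → average rank (9+10)/2 = 9.5.

8, 2.5, 6.5, 9.5, 4, 2.5, 6.5, 5, 9.5, 1, 11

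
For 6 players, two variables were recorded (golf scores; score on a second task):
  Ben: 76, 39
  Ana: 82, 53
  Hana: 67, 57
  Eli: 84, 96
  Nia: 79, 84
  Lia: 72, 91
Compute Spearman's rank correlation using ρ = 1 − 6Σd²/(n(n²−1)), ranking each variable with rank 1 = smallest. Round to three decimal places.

Ranks of variable 1: 3, 5, 1, 6, 4, 2
Ranks of variable 2: 1, 2, 3, 6, 4, 5
d = r₁ − r₂: 2, 3, -2, 0, 0, -3
d²: 4, 9, 4, 0, 0, 9; Σd² = 26
ρ = 1 − 6·26/(6·35) = 1 − 156/210 = 0.257

0.257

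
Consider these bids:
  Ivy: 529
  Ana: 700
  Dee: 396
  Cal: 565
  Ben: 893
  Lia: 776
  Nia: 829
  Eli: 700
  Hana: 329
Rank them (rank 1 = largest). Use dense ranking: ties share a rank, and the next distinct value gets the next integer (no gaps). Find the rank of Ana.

4

Sorted (descending): 893, 829, 776, 700, 700, 565, 529, 396, 329
The 2 values of 700 share dense rank 4.
Remaining distinct values take the next consecutive integers.
Ana has value 700 → rank 4.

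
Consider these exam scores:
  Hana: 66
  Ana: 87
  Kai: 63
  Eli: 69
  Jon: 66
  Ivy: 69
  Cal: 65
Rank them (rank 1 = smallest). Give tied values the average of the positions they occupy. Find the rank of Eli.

5.5

Sorted (ascending): 63, 65, 66, 66, 69, 69, 87
The 2 values of 66 occupy positions 3–4 → average rank (3+4)/2 = 3.5.
The 2 values of 69 occupy positions 5–6 → average rank (5+6)/2 = 5.5.
Eli has value 69 → rank 5.5.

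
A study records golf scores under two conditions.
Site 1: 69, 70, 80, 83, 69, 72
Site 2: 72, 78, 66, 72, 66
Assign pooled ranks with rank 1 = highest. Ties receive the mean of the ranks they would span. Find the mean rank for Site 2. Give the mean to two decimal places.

Sorted (descending): 83, 80, 78, 72, 72, 72, 70, 69, 69, 66, 66
The 3 values of 72 occupy positions 4–6 → average rank 5.
The 2 values of 69 occupy positions 8–9 → average rank (8+9)/2 = 8.5.
The 2 values of 66 occupy positions 10–11 → average rank (10+11)/2 = 10.5.
Site 2 values → pooled ranks: 72→5, 78→3, 66→10.5, 72→5, 66→10.5
Mean rank = (5 + 3 + 10.5 + 5 + 10.5) / 5 = 6.80

6.80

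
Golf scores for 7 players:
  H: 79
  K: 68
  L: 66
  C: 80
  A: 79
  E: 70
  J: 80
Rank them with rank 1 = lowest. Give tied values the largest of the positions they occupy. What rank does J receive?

7

Sorted (ascending): 66, 68, 70, 79, 79, 80, 80
The 2 values of 79 occupy positions 4–5 → each gets rank 5.
The 2 values of 80 occupy positions 6–7 → each gets rank 7.
J has value 80 → rank 7.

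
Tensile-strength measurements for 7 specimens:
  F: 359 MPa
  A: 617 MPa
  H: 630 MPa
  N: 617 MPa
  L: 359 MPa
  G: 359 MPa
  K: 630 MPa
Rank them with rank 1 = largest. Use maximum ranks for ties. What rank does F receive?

7

Sorted (descending): 630, 630, 617, 617, 359, 359, 359
The 2 values of 630 occupy positions 1–2 → each gets rank 2.
The 2 values of 617 occupy positions 3–4 → each gets rank 4.
The 3 values of 359 occupy positions 5–7 → each gets rank 7.
F has value 359 MPa → rank 7.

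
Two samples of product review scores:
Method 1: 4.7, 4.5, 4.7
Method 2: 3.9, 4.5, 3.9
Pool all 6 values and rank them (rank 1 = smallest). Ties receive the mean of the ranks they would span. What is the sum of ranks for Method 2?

6.5

Sorted (ascending): 3.9, 3.9, 4.5, 4.5, 4.7, 4.7
The 2 values of 3.9 occupy positions 1–2 → average rank (1+2)/2 = 1.5.
The 2 values of 4.5 occupy positions 3–4 → average rank (3+4)/2 = 3.5.
The 2 values of 4.7 occupy positions 5–6 → average rank (5+6)/2 = 5.5.
Method 2 values → pooled ranks: 3.9→1.5, 4.5→3.5, 3.9→1.5
Rank sum = 1.5 + 3.5 + 1.5 = 6.5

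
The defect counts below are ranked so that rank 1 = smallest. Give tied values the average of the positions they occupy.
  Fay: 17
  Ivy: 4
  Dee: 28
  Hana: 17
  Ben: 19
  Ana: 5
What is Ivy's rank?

1

Sorted (ascending): 4, 5, 17, 17, 19, 28
The 2 values of 17 occupy positions 3–4 → average rank (3+4)/2 = 3.5.
Ivy has value 4 → rank 1.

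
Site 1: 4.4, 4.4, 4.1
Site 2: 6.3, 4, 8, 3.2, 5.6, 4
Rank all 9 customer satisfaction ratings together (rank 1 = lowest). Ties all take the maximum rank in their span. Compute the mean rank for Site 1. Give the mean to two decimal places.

Sorted (ascending): 3.2, 4, 4, 4.1, 4.4, 4.4, 5.6, 6.3, 8
The 2 values of 4 occupy positions 2–3 → each gets rank 3.
The 2 values of 4.4 occupy positions 5–6 → each gets rank 6.
Site 1 values → pooled ranks: 4.4→6, 4.4→6, 4.1→4
Mean rank = (6 + 6 + 4) / 3 = 5.33

5.33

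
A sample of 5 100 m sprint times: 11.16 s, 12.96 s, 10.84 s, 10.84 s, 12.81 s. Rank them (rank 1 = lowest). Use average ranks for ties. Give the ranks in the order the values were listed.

Sorted (ascending): 10.84, 10.84, 11.16, 12.81, 12.96
The 2 values of 10.84 occupy positions 1–2 → average rank (1+2)/2 = 1.5.

3, 5, 1.5, 1.5, 4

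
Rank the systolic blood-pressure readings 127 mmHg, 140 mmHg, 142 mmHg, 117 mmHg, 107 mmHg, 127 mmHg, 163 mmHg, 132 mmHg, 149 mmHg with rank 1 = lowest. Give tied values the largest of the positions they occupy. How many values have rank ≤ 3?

Sorted (ascending): 107, 117, 127, 127, 132, 140, 142, 149, 163
The 2 values of 127 occupy positions 3–4 → each gets rank 4.
Ranks ≤ 3: {1, 2} → 2 values.

2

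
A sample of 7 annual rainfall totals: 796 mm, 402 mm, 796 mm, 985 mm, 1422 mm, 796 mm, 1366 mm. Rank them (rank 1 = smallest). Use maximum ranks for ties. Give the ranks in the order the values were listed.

Sorted (ascending): 402, 796, 796, 796, 985, 1366, 1422
The 3 values of 796 occupy positions 2–4 → each gets rank 4.

4, 1, 4, 5, 7, 4, 6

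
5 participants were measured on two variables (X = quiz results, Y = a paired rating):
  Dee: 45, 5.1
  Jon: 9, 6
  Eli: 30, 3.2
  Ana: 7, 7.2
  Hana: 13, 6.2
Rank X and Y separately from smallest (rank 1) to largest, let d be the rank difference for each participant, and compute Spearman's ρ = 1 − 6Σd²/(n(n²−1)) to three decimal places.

Ranks of variable 1: 5, 2, 4, 1, 3
Ranks of variable 2: 2, 3, 1, 5, 4
d = r₁ − r₂: 3, -1, 3, -4, -1
d²: 9, 1, 9, 16, 1; Σd² = 36
ρ = 1 − 6·36/(5·24) = 1 − 216/120 = -0.800

-0.800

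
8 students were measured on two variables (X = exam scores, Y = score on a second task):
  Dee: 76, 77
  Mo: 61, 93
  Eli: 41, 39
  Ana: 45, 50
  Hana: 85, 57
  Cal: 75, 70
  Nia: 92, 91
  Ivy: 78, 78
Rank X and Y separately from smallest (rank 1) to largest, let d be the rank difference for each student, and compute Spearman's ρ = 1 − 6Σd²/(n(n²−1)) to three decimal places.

0.500

Ranks of variable 1: 5, 3, 1, 2, 7, 4, 8, 6
Ranks of variable 2: 5, 8, 1, 2, 3, 4, 7, 6
d = r₁ − r₂: 0, -5, 0, 0, 4, 0, 1, 0
d²: 0, 25, 0, 0, 16, 0, 1, 0; Σd² = 42
ρ = 1 − 6·42/(8·63) = 1 − 252/504 = 0.500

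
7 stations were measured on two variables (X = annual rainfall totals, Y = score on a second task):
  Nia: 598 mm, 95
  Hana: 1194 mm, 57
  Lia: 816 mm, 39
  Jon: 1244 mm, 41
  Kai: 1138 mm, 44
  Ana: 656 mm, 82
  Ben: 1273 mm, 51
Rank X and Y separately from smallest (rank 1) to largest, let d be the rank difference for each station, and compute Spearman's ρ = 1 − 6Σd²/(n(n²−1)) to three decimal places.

-0.464

Ranks of variable 1: 1, 5, 3, 6, 4, 2, 7
Ranks of variable 2: 7, 5, 1, 2, 3, 6, 4
d = r₁ − r₂: -6, 0, 2, 4, 1, -4, 3
d²: 36, 0, 4, 16, 1, 16, 9; Σd² = 82
ρ = 1 − 6·82/(7·48) = 1 − 492/336 = -0.464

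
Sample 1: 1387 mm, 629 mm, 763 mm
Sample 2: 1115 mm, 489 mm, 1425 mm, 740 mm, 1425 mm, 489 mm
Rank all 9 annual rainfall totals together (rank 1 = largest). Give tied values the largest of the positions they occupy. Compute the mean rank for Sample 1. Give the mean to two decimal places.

5.00

Sorted (descending): 1425, 1425, 1387, 1115, 763, 740, 629, 489, 489
The 2 values of 1425 occupy positions 1–2 → each gets rank 2.
The 2 values of 489 occupy positions 8–9 → each gets rank 9.
Sample 1 values → pooled ranks: 1387→3, 629→7, 763→5
Mean rank = (3 + 7 + 5) / 3 = 5.00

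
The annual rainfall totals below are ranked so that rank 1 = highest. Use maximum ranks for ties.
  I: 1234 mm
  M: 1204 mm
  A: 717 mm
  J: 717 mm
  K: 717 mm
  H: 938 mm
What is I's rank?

Sorted (descending): 1234, 1204, 938, 717, 717, 717
The 3 values of 717 occupy positions 4–6 → each gets rank 6.
I has value 1234 mm → rank 1.

1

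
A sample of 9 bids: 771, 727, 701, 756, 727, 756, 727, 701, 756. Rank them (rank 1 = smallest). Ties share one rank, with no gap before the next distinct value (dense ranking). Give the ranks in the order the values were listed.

4, 2, 1, 3, 2, 3, 2, 1, 3

Sorted (ascending): 701, 701, 727, 727, 727, 756, 756, 756, 771
The 2 values of 701 share dense rank 1.
The 3 values of 727 share dense rank 2.
The 3 values of 756 share dense rank 3.
Remaining distinct values take the next consecutive integers.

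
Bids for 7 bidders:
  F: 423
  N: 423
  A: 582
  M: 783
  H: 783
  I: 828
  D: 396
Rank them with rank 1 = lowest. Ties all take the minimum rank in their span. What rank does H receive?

5

Sorted (ascending): 396, 423, 423, 582, 783, 783, 828
The 2 values of 423 occupy positions 2–3 → each gets rank 2.
The 2 values of 783 occupy positions 5–6 → each gets rank 5.
H has value 783 → rank 5.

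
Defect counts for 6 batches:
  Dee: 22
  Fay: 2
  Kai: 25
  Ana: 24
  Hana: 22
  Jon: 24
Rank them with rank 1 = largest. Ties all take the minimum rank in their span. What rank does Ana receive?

Sorted (descending): 25, 24, 24, 22, 22, 2
The 2 values of 24 occupy positions 2–3 → each gets rank 2.
The 2 values of 22 occupy positions 4–5 → each gets rank 4.
Ana has value 24 → rank 2.

2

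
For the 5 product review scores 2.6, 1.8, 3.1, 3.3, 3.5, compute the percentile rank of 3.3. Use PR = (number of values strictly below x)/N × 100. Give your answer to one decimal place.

60.0

N = 5.
Strictly below 3.3: 3. Equal to 3.3: 1.
PR = 3/5 × 100 = 60.0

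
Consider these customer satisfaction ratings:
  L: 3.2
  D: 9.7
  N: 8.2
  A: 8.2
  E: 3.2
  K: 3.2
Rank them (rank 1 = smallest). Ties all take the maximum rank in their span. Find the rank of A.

5

Sorted (ascending): 3.2, 3.2, 3.2, 8.2, 8.2, 9.7
The 3 values of 3.2 occupy positions 1–3 → each gets rank 3.
The 2 values of 8.2 occupy positions 4–5 → each gets rank 5.
A has value 8.2 → rank 5.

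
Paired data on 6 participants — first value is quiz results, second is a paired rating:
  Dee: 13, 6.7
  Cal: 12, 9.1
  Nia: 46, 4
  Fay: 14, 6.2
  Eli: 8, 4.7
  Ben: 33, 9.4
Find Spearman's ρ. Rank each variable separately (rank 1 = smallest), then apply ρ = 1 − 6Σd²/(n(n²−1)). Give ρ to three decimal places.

Ranks of variable 1: 3, 2, 6, 4, 1, 5
Ranks of variable 2: 4, 5, 1, 3, 2, 6
d = r₁ − r₂: -1, -3, 5, 1, -1, -1
d²: 1, 9, 25, 1, 1, 1; Σd² = 38
ρ = 1 − 6·38/(6·35) = 1 − 228/210 = -0.086

-0.086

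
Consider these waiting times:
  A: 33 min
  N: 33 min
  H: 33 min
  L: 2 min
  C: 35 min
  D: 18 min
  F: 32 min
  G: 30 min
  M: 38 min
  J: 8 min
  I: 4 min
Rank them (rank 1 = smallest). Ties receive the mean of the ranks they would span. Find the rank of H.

Sorted (ascending): 2, 4, 8, 18, 30, 32, 33, 33, 33, 35, 38
The 3 values of 33 occupy positions 7–9 → average rank 8.
H has value 33 min → rank 8.

8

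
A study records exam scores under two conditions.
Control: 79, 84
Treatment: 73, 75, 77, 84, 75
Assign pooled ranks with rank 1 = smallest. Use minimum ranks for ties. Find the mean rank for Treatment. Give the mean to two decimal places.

Sorted (ascending): 73, 75, 75, 77, 79, 84, 84
The 2 values of 75 occupy positions 2–3 → each gets rank 2.
The 2 values of 84 occupy positions 6–7 → each gets rank 6.
Treatment values → pooled ranks: 73→1, 75→2, 77→4, 84→6, 75→2
Mean rank = (1 + 2 + 4 + 6 + 2) / 5 = 3.00

3.00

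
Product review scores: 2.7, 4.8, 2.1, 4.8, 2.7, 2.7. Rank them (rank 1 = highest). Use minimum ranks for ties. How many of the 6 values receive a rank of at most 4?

Sorted (descending): 4.8, 4.8, 2.7, 2.7, 2.7, 2.1
The 2 values of 4.8 occupy positions 1–2 → each gets rank 1.
The 3 values of 2.7 occupy positions 3–5 → each gets rank 3.
Ranks ≤ 4: {1, 1, 3, 3, 3} → 5 values.

5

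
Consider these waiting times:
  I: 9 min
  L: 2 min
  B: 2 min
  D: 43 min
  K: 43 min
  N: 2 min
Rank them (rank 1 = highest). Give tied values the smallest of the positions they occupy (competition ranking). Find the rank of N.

Sorted (descending): 43, 43, 9, 2, 2, 2
The 2 values of 43 occupy positions 1–2 → each gets rank 1.
The 3 values of 2 occupy positions 4–6 → each gets rank 4.
N has value 2 min → rank 4.

4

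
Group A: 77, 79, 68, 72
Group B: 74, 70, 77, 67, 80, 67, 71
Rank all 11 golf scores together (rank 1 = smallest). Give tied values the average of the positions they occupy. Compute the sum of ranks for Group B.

38.5

Sorted (ascending): 67, 67, 68, 70, 71, 72, 74, 77, 77, 79, 80
The 2 values of 67 occupy positions 1–2 → average rank (1+2)/2 = 1.5.
The 2 values of 77 occupy positions 8–9 → average rank (8+9)/2 = 8.5.
Group B values → pooled ranks: 74→7, 70→4, 77→8.5, 67→1.5, 80→11, 67→1.5, 71→5
Rank sum = 7 + 4 + 8.5 + 1.5 + 11 + 1.5 + 5 = 38.5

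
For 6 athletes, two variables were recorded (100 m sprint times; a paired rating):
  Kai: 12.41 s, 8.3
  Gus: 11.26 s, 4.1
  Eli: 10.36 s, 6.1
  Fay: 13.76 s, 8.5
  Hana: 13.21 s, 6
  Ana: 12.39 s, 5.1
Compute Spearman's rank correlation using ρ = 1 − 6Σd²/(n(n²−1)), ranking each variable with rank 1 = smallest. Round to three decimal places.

0.543

Ranks of variable 1: 4, 2, 1, 6, 5, 3
Ranks of variable 2: 5, 1, 4, 6, 3, 2
d = r₁ − r₂: -1, 1, -3, 0, 2, 1
d²: 1, 1, 9, 0, 4, 1; Σd² = 16
ρ = 1 − 6·16/(6·35) = 1 − 96/210 = 0.543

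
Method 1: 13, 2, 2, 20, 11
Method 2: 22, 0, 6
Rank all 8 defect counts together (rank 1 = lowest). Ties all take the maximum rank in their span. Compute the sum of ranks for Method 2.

13

Sorted (ascending): 0, 2, 2, 6, 11, 13, 20, 22
The 2 values of 2 occupy positions 2–3 → each gets rank 3.
Method 2 values → pooled ranks: 22→8, 0→1, 6→4
Rank sum = 8 + 1 + 4 = 13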